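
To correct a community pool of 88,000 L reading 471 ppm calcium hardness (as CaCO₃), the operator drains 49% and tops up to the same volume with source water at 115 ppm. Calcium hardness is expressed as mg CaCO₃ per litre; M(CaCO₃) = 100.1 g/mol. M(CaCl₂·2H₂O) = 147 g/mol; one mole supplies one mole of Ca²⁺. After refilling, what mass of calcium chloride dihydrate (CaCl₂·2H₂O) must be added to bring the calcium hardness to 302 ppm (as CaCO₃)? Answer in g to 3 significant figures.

703 g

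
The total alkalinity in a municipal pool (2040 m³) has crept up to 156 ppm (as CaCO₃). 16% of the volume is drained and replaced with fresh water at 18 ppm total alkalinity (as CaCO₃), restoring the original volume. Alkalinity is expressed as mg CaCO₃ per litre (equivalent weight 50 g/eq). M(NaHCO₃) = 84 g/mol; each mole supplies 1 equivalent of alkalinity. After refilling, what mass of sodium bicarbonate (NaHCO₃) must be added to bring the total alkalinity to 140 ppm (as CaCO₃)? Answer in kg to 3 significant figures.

20.8 kg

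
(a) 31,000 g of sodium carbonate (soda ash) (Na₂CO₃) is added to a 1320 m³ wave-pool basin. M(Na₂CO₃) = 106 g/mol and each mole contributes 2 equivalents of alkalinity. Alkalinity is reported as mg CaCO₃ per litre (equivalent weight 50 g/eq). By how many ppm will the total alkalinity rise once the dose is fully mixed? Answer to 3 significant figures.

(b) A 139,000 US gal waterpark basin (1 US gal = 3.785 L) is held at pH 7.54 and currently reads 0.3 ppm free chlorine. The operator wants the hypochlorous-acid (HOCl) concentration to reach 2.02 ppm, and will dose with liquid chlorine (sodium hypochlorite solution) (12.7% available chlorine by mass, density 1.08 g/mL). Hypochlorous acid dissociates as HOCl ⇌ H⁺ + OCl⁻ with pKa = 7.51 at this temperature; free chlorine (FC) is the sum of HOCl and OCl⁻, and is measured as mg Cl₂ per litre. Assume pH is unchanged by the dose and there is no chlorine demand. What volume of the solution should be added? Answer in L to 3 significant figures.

(a) Volume: 1320 m³ = 1,320,000 L.
(a) Moles of Na₂CO₃: 31,000 g ÷ 106 g/mol = 292.5 mol → 584.9 eq of alkalinity.
(a) As CaCO₃: 584.9 eq × 50 g/eq = 29,250 g.
(a) Rise: 29,250 g / 1,320,000 L × 1000 = 22.16 mg/L.

(b) Volume: 139,000 US gal × 3.785 L/gal = 526,115 L.
(b) [OCl⁻]/[HOCl] = 10^(pH − pKa) = 10^(7.54 − 7.51) = 1.072; fraction as HOCl = 1/(1 + 1.072) = 0.4827.
(b) Free chlorine required for 2.02 ppm HOCl: 2.02 / 0.4827 = 4.184 ppm.
(b) FC to add: 4.184 − 0.3 = 3.884 mg/L as Cl₂.
(b) Cl₂ equivalent: 3.884 mg/L × 526,115 L = 2044 g.
(b) Product at 12.7% available Cl: 2044 / 0.127 = 16,090 g.
(b) Volume: 16,090 g ÷ 1.08 g/mL = 14,900 mL.

(a) 22.2 ppm; (b) 14.9 L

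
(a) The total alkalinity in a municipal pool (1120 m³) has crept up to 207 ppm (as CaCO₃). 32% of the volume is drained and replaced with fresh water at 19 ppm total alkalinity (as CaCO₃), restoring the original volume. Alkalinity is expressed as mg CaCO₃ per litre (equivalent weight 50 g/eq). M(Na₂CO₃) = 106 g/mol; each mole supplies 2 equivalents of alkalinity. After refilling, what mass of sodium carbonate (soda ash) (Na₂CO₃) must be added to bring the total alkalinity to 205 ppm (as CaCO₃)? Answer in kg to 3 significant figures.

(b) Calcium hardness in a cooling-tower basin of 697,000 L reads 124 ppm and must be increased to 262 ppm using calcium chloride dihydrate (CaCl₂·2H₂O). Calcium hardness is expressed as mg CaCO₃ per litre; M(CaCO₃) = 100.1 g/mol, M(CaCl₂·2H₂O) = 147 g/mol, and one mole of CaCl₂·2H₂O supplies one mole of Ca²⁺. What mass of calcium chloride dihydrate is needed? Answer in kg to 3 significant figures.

(a) 69.0 kg; (b) 141 kg

(a) Volume: 1120 m³ = 1,120,000 L.
(a) After draining 32% and refilling: 207 × 0.68 + 19 × 0.32 = 146.84 ppm.
(a) Deficit to target: 205 − 146.84 = 58.16 mg/L.
(a) As CaCO₃: 58.16 mg/L × 1,120,000 L = 65,140 g; ÷ 50 g/eq ÷ 2 = 651.4 mol Na₂CO₃.
(a) Mass: 651.4 × 106 = 69,050 g.

(b) Hardness to add: (262 − 124) = 138 mg/L as CaCO₃ × 697,000 L = 96,190 g as CaCO₃.
(b) Moles of Ca²⁺ (1 mol Ca²⁺ ≡ 1 mol CaCO₃): 96,190 / 100.1 g/mol = 960.9 mol.
(b) Mass of CaCl₂·2H₂O: 960.9 × 147 = 141,300 g.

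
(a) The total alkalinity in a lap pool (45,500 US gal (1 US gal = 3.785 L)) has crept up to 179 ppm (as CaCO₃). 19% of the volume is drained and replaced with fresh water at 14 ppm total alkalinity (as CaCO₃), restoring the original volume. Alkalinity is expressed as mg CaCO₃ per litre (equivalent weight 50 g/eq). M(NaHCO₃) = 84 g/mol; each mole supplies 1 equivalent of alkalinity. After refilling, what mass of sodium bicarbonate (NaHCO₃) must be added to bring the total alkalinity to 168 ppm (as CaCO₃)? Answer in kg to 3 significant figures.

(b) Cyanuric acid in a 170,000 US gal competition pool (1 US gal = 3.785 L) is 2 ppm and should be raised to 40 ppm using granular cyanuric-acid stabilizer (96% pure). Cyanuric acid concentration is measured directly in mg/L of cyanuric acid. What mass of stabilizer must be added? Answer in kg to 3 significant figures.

(a) Volume: 45,500 US gal × 3.785 L/gal = 172,218 L.
(a) After draining 19% and refilling: 179 × 0.81 + 14 × 0.19 = 147.65 ppm.
(a) Deficit to target: 168 − 147.65 = 20.35 mg/L.
(a) As CaCO₃: 20.35 mg/L × 172,218 L = 3505 g; ÷ 50 g/eq ÷ 1 = 70.09 mol NaHCO₃.
(a) Mass: 70.09 × 84 = 5888 g.

(b) Volume: 170,000 US gal × 3.785 L/gal = 643,450 L.
(b) CYA to add: (40 − 2) = 38 mg/L × 643,450 L = 24,450 g cyanuric acid.
(b) At 96% purity: 24,450 / 0.96 = 25,470 g product.

(a) 5.89 kg; (b) 25.5 kg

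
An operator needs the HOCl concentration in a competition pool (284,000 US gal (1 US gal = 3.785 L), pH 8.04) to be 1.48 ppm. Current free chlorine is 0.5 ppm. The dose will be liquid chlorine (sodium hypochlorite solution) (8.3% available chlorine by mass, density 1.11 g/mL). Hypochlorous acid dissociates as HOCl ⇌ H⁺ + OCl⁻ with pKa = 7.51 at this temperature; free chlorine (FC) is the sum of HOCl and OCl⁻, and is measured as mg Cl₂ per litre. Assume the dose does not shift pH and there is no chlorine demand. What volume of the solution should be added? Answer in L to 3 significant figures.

69.9 L

Volume: 284,000 US gal × 3.785 L/gal = 1,074,940 L.
[OCl⁻]/[HOCl] = 10^(pH − pKa) = 10^(8.04 − 7.51) = 3.388; fraction as HOCl = 1/(1 + 3.388) = 0.2279.
Free chlorine required for 1.48 ppm HOCl: 1.48 / 0.2279 = 6.495 ppm.
FC to add: 6.495 − 0.5 = 5.995 mg/L as Cl₂.
Cl₂ equivalent: 5.995 mg/L × 1,074,940 L = 6444 g.
Product at 8.3% available Cl: 6444 / 0.083 = 77,640 g.
Volume: 77,640 g ÷ 1.11 g/mL = 69,950 mL.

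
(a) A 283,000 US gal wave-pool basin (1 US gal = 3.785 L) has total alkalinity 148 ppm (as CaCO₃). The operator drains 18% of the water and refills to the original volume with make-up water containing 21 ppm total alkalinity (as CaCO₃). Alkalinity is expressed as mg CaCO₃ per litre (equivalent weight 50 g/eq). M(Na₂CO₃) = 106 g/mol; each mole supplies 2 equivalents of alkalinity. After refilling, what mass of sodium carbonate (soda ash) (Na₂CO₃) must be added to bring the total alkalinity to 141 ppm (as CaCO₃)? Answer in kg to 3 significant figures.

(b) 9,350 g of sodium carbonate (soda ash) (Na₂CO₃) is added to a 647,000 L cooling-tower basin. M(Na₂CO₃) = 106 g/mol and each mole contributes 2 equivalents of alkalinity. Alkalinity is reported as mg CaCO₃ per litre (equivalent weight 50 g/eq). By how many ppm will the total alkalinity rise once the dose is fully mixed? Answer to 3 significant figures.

(a) 18.0 kg; (b) 13.6 ppm

(a) Volume: 283,000 US gal × 3.785 L/gal = 1,071,155 L.
(a) After draining 18% and refilling: 148 × 0.82 + 21 × 0.18 = 125.14 ppm.
(a) Deficit to target: 141 − 125.14 = 15.86 mg/L.
(a) As CaCO₃: 15.86 mg/L × 1,071,155 L = 16,990 g; ÷ 50 g/eq ÷ 2 = 169.9 mol Na₂CO₃.
(a) Mass: 169.9 × 106 = 18,010 g.

(b) Moles of Na₂CO₃: 9,350 g ÷ 106 g/mol = 88.21 mol → 176.4 eq of alkalinity.
(b) As CaCO₃: 176.4 eq × 50 g/eq = 8821 g.
(b) Rise: 8821 g / 647,000 L × 1000 = 13.63 mg/L.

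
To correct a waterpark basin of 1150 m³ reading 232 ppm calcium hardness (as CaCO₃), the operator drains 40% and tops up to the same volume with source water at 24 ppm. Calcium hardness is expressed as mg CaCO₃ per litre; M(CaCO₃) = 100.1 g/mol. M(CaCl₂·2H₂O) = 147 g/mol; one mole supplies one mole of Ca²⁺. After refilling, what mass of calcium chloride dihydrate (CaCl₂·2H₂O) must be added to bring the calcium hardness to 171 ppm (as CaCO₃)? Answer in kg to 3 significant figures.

37.5 kg

Volume: 1150 m³ = 1,150,000 L.
After draining 40% and refilling: 232 × 0.60 + 24 × 0.40 = 148.8 ppm.
Deficit to target: 171 − 148.8 = 22.2 mg/L.
As CaCO₃: 22.2 mg/L × 1,150,000 L = 25,530 g; ÷ 100.1 = 255 mol Ca²⁺.
Mass: 255 × 147 = 37,490 g.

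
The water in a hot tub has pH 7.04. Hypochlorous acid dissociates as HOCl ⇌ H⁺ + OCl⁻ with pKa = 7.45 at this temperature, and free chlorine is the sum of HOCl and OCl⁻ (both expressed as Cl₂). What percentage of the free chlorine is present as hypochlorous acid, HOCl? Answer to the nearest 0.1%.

[OCl⁻]/[HOCl] = 10^(pH − pKa) = 10^(7.04 − 7.45) = 10^-0.41 = 0.389.
Fraction as HOCl = 1 / (1 + 0.389) = 0.7199.

72.0%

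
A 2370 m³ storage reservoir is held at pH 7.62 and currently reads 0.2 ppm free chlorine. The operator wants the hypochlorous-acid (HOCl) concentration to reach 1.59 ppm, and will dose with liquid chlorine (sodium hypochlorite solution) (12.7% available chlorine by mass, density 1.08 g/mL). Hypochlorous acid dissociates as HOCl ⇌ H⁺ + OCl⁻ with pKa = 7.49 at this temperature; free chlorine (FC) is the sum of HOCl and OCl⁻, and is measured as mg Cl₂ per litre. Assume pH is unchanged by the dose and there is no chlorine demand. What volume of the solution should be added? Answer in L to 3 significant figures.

Volume: 2370 m³ = 2,370,000 L.
[OCl⁻]/[HOCl] = 10^(pH − pKa) = 10^(7.62 − 7.49) = 1.349; fraction as HOCl = 1/(1 + 1.349) = 0.4257.
Free chlorine required for 1.59 ppm HOCl: 1.59 / 0.4257 = 3.735 ppm.
FC to add: 3.735 − 0.2 = 3.535 mg/L as Cl₂.
Cl₂ equivalent: 3.535 mg/L × 2,370,000 L = 8378 g.
Product at 12.7% available Cl: 8378 / 0.127 = 65,970 g.
Volume: 65,970 g ÷ 1.08 g/mL = 61,080 mL.

61.1 L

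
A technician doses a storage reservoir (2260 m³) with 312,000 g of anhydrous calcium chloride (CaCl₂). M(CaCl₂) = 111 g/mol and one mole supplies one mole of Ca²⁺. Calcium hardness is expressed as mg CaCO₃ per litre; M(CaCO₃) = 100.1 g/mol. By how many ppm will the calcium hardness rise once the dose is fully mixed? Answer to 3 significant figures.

Volume: 2260 m³ = 2,260,000 L.
Moles of Ca²⁺: 312,000 g ÷ 111 g/mol = 2811 mol.
As CaCO₃: 2811 mol × 100.1 g/mol = 281,400 g.
Rise: 281,400 g / 2,260,000 L × 1000 = 124.5 mg/L.

124 ppm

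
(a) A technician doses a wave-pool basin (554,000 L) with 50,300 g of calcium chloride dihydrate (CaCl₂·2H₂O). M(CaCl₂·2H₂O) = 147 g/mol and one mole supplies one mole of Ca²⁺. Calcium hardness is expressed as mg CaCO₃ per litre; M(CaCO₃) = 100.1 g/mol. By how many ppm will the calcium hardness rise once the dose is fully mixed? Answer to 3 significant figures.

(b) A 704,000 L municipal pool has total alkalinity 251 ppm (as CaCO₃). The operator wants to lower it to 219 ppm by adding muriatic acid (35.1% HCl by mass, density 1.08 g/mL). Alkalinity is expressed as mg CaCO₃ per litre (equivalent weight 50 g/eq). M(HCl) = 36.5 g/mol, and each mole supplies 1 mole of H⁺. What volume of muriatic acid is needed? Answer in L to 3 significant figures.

(a) 61.8 ppm; (b) 43.4 L

(a) Moles of Ca²⁺: 50,300 g ÷ 147 g/mol = 342.2 mol.
(a) As CaCO₃: 342.2 mol × 100.1 g/mol = 34,250 g.
(a) Rise: 34,250 g / 554,000 L × 1000 = 61.83 mg/L.

(b) Alkalinity to neutralize: (251 − 219) = 32 mg/L as CaCO₃ × 704,000 L = 22,530 g as CaCO₃.
(b) Equivalents of H⁺ required: 22,530 ÷ 50 g/eq = 450.6 eq = 450.6 mol HCl.
(b) Mass of HCl: 450.6 × 36.5 = 16,450 g.
(b) Mass of 35.1% solution: 16,450 / 0.351 = 46,850 g.
(b) Volume: 46,850 g ÷ 1.08 g/mL = 43,380 mL.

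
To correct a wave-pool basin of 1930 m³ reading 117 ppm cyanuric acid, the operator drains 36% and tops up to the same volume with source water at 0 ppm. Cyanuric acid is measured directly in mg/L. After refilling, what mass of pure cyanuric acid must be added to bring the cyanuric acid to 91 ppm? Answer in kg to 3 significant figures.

31.1 kg

Volume: 1930 m³ = 1,930,000 L.
After draining 36% and refilling: 117 × 0.64 + 0 × 0.36 = 74.88 ppm.
Deficit to target: 91 − 74.88 = 16.12 mg/L.
Mass: 16.12 mg/L × 1,930,000 L = 31,110 g cyanuric acid.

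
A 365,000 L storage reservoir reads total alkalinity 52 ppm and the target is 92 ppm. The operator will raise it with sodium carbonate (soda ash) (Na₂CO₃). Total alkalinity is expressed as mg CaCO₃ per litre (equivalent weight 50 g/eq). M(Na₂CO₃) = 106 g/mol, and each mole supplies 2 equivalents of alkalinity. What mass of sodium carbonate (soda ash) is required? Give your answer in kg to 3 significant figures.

15.5 kg

Alkalinity to add: (92 − 52) = 40 mg/L as CaCO₃ × 365,000 L = 14,600 g as CaCO₃.
Equivalents: 14,600 g ÷ 50 g/eq = 292 eq.
Each mole of Na₂CO₃ supplies 2 eq, so 292 / 2 = 146 mol.
Mass: 146 mol × 106 g/mol = 15,480 g.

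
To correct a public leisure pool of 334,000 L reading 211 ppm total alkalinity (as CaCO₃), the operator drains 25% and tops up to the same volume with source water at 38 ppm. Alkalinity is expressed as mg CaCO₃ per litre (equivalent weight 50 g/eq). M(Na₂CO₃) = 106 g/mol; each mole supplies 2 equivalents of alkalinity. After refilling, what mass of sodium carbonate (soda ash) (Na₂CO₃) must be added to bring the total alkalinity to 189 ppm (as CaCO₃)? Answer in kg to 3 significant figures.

After draining 25% and refilling: 211 × 0.75 + 38 × 0.25 = 167.75 ppm.
Deficit to target: 189 − 167.75 = 21.25 mg/L.
As CaCO₃: 21.25 mg/L × 334,000 L = 7098 g; ÷ 50 g/eq ÷ 2 = 70.97 mol Na₂CO₃.
Mass: 70.97 × 106 = 7523 g.

7.52 kg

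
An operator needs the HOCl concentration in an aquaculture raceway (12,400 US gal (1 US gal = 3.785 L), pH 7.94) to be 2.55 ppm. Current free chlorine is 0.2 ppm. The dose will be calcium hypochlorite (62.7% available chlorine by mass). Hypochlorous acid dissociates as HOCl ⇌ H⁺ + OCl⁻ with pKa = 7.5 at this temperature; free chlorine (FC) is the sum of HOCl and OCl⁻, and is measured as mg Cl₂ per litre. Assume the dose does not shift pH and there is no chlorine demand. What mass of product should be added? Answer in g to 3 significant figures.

702 g

Volume: 12,400 US gal × 3.785 L/gal = 46,934 L.
[OCl⁻]/[HOCl] = 10^(pH − pKa) = 10^(7.94 − 7.5) = 2.754; fraction as HOCl = 1/(1 + 2.754) = 0.2664.
Free chlorine required for 2.55 ppm HOCl: 2.55 / 0.2664 = 9.573 ppm.
FC to add: 9.573 − 0.2 = 9.373 mg/L as Cl₂.
Cl₂ equivalent: 9.373 mg/L × 46,934 L = 439.9 g.
Product at 62.7% available Cl: 439.9 / 0.627 = 701.6 g.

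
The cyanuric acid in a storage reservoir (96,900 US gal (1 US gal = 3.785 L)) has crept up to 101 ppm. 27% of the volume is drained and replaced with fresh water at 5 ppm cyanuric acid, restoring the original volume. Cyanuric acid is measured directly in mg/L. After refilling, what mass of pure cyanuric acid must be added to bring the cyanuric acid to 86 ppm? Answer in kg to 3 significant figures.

Volume: 96,900 US gal × 3.785 L/gal = 366,766 L.
After draining 27% and refilling: 101 × 0.73 + 5 × 0.27 = 75.08 ppm.
Deficit to target: 86 − 75.08 = 10.92 mg/L.
Mass: 10.92 mg/L × 366,766 L = 4005 g cyanuric acid.

4.01 kg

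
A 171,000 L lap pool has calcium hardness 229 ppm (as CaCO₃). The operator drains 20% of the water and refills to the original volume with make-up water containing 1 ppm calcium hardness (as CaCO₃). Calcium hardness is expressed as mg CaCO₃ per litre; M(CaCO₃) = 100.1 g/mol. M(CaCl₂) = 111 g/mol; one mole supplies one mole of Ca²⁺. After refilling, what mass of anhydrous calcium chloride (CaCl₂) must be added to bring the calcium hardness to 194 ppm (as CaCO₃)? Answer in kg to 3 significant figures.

2.01 kg

After draining 20% and refilling: 229 × 0.80 + 1 × 0.20 = 183.4 ppm.
Deficit to target: 194 − 183.4 = 10.6 mg/L.
As CaCO₃: 10.6 mg/L × 171,000 L = 1813 g; ÷ 100.1 = 18.11 mol Ca²⁺.
Mass: 18.11 × 111 = 2010 g.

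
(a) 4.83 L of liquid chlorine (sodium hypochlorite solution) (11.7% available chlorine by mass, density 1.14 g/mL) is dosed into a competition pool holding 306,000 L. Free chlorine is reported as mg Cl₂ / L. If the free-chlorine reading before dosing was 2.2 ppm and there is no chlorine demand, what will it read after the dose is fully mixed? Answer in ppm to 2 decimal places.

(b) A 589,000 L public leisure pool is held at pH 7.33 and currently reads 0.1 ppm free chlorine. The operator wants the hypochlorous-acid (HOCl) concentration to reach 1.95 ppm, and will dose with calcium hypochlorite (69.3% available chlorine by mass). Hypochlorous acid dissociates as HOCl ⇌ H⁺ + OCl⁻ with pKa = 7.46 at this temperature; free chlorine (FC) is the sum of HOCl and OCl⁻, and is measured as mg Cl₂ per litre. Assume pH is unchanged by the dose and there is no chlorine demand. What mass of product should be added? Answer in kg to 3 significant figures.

(a) 4.31 ppm; (b) 2.80 kg

(a) Mass of solution: 4.83 L × 1000 mL/L × 1.14 g/mL = 5506 g.
(a) Available chlorine delivered: 5506 g × 0.117 = 644.2 g as Cl₂.
(a) Concentration rise: 644.2 g / 306,000 L = 2.105 mg/L = 2.11 ppm.
(a) Final FC: 2.2 + 2.11 = 4.31 ppm.

(b) [OCl⁻]/[HOCl] = 10^(pH − pKa) = 10^(7.33 − 7.46) = 0.7413; fraction as HOCl = 1/(1 + 0.7413) = 0.5743.
(b) Free chlorine required for 1.95 ppm HOCl: 1.95 / 0.5743 = 3.396 ppm.
(b) FC to add: 3.396 − 0.1 = 3.296 mg/L as Cl₂.
(b) Cl₂ equivalent: 3.296 mg/L × 589,000 L = 1941 g.
(b) Product at 69.3% available Cl: 1941 / 0.693 = 2801 g.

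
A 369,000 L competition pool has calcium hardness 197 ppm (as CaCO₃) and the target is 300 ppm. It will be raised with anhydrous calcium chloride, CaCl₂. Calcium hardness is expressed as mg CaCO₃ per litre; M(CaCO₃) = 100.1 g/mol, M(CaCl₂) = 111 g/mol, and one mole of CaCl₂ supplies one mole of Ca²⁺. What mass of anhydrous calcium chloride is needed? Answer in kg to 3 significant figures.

42.1 kg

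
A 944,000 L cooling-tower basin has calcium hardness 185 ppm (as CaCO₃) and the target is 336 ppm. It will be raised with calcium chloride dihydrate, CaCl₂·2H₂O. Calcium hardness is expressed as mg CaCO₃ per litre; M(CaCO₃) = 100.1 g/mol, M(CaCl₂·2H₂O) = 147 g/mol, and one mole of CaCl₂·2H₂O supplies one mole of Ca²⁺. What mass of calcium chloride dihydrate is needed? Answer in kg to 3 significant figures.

209 kg

Hardness to add: (336 − 185) = 151 mg/L as CaCO₃ × 944,000 L = 142,500 g as CaCO₃.
Moles of Ca²⁺ (1 mol Ca²⁺ ≡ 1 mol CaCO₃): 142,500 / 100.1 g/mol = 1424 mol.
Mass of CaCl₂·2H₂O: 1424 × 147 = 209,300 g.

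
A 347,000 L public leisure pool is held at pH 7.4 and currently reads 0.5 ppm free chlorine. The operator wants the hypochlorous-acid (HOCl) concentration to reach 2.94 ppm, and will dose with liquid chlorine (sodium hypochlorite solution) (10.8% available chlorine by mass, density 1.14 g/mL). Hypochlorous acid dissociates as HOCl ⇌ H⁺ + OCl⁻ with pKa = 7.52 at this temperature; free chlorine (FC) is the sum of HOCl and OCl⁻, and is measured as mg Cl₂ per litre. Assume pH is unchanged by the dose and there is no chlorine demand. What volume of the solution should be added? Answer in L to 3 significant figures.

13.2 L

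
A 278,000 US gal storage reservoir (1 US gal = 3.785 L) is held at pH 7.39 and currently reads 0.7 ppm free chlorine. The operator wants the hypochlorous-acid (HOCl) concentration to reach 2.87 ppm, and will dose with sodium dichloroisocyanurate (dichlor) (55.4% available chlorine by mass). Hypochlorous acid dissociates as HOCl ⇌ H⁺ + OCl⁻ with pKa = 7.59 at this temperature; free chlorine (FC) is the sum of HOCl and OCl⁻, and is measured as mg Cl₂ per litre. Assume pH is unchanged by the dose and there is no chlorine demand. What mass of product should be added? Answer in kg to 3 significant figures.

Volume: 278,000 US gal × 3.785 L/gal = 1,052,230 L.
[OCl⁻]/[HOCl] = 10^(pH − pKa) = 10^(7.39 − 7.59) = 0.631; fraction as HOCl = 1/(1 + 0.631) = 0.6131.
Free chlorine required for 2.87 ppm HOCl: 2.87 / 0.6131 = 4.681 ppm.
FC to add: 4.681 − 0.7 = 3.981 mg/L as Cl₂.
Cl₂ equivalent: 3.981 mg/L × 1,052,230 L = 4189 g.
Product at 55.4% available Cl: 4189 / 0.554 = 7561 g.

7.56 kg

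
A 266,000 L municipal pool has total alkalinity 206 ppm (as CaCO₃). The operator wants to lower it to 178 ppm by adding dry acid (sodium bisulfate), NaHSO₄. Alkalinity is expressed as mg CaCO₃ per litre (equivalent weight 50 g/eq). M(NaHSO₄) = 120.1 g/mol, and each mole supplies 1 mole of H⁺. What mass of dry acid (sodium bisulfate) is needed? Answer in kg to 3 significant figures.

Alkalinity to neutralize: (206 − 178) = 28 mg/L as CaCO₃ × 266,000 L = 7448 g as CaCO₃.
Equivalents of H⁺ required: 7448 ÷ 50 g/eq = 149 eq = 149 mol NaHSO₄.
Mass of NaHSO₄: 149 × 120.1 = 17,890 g.

17.9 kg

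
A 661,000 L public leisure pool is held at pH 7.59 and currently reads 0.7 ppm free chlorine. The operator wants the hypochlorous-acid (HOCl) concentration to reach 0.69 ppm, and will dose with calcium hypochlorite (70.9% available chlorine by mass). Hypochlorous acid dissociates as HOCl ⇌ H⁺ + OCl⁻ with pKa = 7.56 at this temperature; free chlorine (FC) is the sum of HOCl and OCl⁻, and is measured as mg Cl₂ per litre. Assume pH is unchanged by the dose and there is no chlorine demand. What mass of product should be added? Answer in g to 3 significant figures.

680 g

[OCl⁻]/[HOCl] = 10^(pH − pKa) = 10^(7.59 − 7.56) = 1.072; fraction as HOCl = 1/(1 + 1.072) = 0.4827.
Free chlorine required for 0.69 ppm HOCl: 0.69 / 0.4827 = 1.429 ppm.
FC to add: 1.429 − 0.7 = 0.7293 mg/L as Cl₂.
Cl₂ equivalent: 0.7293 mg/L × 661,000 L = 482.1 g.
Product at 70.9% available Cl: 482.1 / 0.709 = 680 g.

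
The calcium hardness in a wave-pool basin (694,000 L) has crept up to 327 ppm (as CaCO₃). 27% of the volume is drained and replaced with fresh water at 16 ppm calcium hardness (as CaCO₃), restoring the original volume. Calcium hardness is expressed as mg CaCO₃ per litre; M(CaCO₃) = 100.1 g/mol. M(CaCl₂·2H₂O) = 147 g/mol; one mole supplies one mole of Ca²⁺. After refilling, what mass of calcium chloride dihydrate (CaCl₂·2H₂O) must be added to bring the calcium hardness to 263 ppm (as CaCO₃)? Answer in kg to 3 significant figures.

20.4 kg

After draining 27% and refilling: 327 × 0.73 + 16 × 0.27 = 243.03 ppm.
Deficit to target: 263 − 243.03 = 19.97 mg/L.
As CaCO₃: 19.97 mg/L × 694,000 L = 13,860 g; ÷ 100.1 = 138.5 mol Ca²⁺.
Mass: 138.5 × 147 = 20,350 g.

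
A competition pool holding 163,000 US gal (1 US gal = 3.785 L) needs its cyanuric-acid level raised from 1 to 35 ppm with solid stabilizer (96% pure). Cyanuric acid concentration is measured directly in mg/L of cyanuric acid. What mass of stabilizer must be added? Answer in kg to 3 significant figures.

21.9 kg

Volume: 163,000 US gal × 3.785 L/gal = 616,955 L.
CYA to add: (35 − 1) = 34 mg/L × 616,955 L = 20,980 g cyanuric acid.
At 96% purity: 20,980 / 0.96 = 21,850 g product.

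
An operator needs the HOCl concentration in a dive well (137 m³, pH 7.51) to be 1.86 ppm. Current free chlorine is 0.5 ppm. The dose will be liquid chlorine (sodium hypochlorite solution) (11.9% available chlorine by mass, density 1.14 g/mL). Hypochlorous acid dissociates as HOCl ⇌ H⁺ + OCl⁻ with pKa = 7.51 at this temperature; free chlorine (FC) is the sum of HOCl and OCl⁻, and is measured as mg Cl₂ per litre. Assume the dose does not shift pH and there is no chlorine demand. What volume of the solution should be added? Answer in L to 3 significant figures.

3.25 L

Volume: 137 m³ = 137,000 L.
[OCl⁻]/[HOCl] = 10^(pH − pKa) = 10^(7.51 − 7.51) = 1; fraction as HOCl = 1/(1 + 1) = 0.5.
Free chlorine required for 1.86 ppm HOCl: 1.86 / 0.5 = 3.72 ppm.
FC to add: 3.72 − 0.5 = 3.22 mg/L as Cl₂.
Cl₂ equivalent: 3.22 mg/L × 137,000 L = 441.1 g.
Product at 11.9% available Cl: 441.1 / 0.119 = 3707 g.
Volume: 3707 g ÷ 1.14 g/mL = 3252 mL.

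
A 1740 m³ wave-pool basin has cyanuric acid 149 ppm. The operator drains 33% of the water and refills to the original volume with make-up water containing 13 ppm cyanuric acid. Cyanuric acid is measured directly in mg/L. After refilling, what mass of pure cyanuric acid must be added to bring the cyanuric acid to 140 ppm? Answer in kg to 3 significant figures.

Volume: 1740 m³ = 1,740,000 L.
After draining 33% and refilling: 149 × 0.67 + 13 × 0.33 = 104.12 ppm.
Deficit to target: 140 − 104.12 = 35.88 mg/L.
Mass: 35.88 mg/L × 1,740,000 L = 62,430 g cyanuric acid.

62.4 kg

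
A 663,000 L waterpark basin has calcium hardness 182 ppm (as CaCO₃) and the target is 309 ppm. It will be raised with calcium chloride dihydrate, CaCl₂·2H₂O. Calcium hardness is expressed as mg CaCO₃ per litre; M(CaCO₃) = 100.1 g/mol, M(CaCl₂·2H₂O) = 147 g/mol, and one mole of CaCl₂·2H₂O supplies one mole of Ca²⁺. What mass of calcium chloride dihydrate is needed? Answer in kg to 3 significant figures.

124 kg

Hardness to add: (309 − 182) = 127 mg/L as CaCO₃ × 663,000 L = 84,200 g as CaCO₃.
Moles of Ca²⁺ (1 mol Ca²⁺ ≡ 1 mol CaCO₃): 84,200 / 100.1 g/mol = 841.2 mol.
Mass of CaCl₂·2H₂O: 841.2 × 147 = 123,700 g.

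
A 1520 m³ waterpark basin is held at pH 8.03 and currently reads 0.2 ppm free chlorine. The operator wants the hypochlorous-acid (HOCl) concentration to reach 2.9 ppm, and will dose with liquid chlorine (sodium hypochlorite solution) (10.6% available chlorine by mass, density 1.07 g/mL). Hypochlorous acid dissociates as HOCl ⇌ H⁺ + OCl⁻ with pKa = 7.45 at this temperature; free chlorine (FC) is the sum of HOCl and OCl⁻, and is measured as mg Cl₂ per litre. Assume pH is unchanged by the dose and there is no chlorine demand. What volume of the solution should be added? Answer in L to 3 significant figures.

184 L

Volume: 1520 m³ = 1,520,000 L.
[OCl⁻]/[HOCl] = 10^(pH − pKa) = 10^(8.03 − 7.45) = 3.802; fraction as HOCl = 1/(1 + 3.802) = 0.2083.
Free chlorine required for 2.9 ppm HOCl: 2.9 / 0.2083 = 13.93 ppm.
FC to add: 13.93 − 0.2 = 13.73 mg/L as Cl₂.
Cl₂ equivalent: 13.73 mg/L × 1,520,000 L = 20,860 g.
Product at 10.6% available Cl: 20,860 / 0.106 = 196,800 g.
Volume: 196,800 g ÷ 1.07 g/mL = 183,900 mL.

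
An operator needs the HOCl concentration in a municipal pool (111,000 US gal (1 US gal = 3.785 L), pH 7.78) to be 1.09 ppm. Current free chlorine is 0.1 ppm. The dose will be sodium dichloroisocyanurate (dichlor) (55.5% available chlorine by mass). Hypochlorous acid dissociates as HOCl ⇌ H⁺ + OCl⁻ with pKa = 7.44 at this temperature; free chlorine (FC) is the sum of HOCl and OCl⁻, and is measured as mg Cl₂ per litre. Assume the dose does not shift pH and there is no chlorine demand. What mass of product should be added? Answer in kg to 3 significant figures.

2.55 kg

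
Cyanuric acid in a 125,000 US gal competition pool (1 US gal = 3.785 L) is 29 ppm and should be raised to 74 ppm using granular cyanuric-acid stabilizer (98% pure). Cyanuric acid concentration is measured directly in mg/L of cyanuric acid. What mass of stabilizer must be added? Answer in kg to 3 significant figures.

Volume: 125,000 US gal × 3.785 L/gal = 473,125 L.
CYA to add: (74 − 29) = 45 mg/L × 473,125 L = 21,290 g cyanuric acid.
At 98% purity: 21,290 / 0.98 = 21,730 g product.

21.7 kg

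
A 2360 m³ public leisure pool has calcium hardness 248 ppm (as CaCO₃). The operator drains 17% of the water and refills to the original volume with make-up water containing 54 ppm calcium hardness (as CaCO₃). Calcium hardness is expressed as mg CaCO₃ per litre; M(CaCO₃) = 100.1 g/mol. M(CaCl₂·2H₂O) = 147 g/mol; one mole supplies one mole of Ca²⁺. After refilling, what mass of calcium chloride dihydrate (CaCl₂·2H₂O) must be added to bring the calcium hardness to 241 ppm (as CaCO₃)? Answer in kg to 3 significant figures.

90.0 kg

Volume: 2360 m³ = 2,360,000 L.
After draining 17% and refilling: 248 × 0.83 + 54 × 0.17 = 215.02 ppm.
Deficit to target: 241 − 215.02 = 25.98 mg/L.
As CaCO₃: 25.98 mg/L × 2,360,000 L = 61,310 g; ÷ 100.1 = 612.5 mol Ca²⁺.
Mass: 612.5 × 147 = 90,040 g.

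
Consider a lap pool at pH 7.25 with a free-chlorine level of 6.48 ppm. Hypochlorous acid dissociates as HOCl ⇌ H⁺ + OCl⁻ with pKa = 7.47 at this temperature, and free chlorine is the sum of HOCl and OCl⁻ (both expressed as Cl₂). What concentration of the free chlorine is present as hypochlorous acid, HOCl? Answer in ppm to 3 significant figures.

[OCl⁻]/[HOCl] = 10^(pH − pKa) = 10^(7.25 − 7.47) = 10^-0.22 = 0.6026.
Fraction as HOCl = 1 / (1 + 0.6026) = 0.624.
HOCl = 0.624 × 6.48 ppm = 4.044 ppm.

4.04 ppm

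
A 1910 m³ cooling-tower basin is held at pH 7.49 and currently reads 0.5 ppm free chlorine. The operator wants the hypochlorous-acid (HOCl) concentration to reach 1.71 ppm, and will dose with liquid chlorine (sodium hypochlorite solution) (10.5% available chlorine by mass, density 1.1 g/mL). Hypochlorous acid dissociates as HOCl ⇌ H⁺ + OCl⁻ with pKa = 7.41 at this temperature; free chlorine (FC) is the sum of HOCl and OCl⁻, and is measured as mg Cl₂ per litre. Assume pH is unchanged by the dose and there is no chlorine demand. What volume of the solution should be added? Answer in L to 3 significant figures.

Volume: 1910 m³ = 1,910,000 L.
[OCl⁻]/[HOCl] = 10^(pH − pKa) = 10^(7.49 − 7.41) = 1.202; fraction as HOCl = 1/(1 + 1.202) = 0.4541.
Free chlorine required for 1.71 ppm HOCl: 1.71 / 0.4541 = 3.766 ppm.
FC to add: 3.766 − 0.5 = 3.266 mg/L as Cl₂.
Cl₂ equivalent: 3.266 mg/L × 1,910,000 L = 6238 g.
Product at 10.5% available Cl: 6238 / 0.105 = 59,410 g.
Volume: 59,410 g ÷ 1.1 g/mL = 54,010 mL.

54.0 L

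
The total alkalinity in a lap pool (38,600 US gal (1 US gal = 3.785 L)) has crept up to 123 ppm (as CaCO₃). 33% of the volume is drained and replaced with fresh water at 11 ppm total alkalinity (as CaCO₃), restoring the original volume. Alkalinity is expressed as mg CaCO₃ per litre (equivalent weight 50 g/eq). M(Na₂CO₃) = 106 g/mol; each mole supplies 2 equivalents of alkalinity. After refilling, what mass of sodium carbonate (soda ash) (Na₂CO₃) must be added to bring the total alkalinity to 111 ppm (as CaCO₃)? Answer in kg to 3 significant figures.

3.87 kg

Volume: 38,600 US gal × 3.785 L/gal = 146,101 L.
After draining 33% and refilling: 123 × 0.67 + 11 × 0.33 = 86.04 ppm.
Deficit to target: 111 − 86.04 = 24.96 mg/L.
As CaCO₃: 24.96 mg/L × 146,101 L = 3647 g; ÷ 50 g/eq ÷ 2 = 36.47 mol Na₂CO₃.
Mass: 36.47 × 106 = 3865 g.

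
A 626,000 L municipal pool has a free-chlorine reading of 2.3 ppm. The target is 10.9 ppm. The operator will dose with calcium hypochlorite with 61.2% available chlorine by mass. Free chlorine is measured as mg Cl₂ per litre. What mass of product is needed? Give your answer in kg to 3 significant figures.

8.80 kg

Chlorine deficit: 10.9 − 2.3 = 8.6 ppm = 8.6 mg/L as Cl₂.
Cl₂ equivalent needed: 8.6 mg/L × 626,000 L = 5,384,000 mg = 5384 g.
Product at 61.2% available chlorine: 5384 / 0.612 = 8797 g.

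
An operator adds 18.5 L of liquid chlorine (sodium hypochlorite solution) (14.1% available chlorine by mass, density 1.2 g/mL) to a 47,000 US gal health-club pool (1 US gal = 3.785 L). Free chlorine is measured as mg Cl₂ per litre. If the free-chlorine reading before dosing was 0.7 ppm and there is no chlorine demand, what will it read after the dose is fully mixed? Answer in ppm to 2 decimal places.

18.30 ppm

Volume: 47,000 US gal × 3.785 L/gal = 177,895 L.
Mass of solution: 18.5 L × 1000 mL/L × 1.2 g/mL = 22,200 g.
Available chlorine delivered: 22,200 g × 0.141 = 3130 g as Cl₂.
Concentration rise: 3130 g / 177,895 L = 17.6 mg/L = 17.60 ppm.
Final FC: 0.7 + 17.60 = 18.30 ppm.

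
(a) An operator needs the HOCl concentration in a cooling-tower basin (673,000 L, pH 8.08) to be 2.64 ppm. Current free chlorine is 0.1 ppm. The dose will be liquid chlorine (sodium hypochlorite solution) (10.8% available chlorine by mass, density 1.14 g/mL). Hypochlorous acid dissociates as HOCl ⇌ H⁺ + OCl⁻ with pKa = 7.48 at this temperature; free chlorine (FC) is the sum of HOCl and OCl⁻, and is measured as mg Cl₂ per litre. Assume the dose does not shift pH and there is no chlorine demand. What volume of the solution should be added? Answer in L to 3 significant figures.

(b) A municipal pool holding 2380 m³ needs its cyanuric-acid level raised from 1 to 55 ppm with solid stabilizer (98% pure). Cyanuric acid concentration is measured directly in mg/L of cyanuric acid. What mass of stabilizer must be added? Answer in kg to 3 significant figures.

(a) [OCl⁻]/[HOCl] = 10^(pH − pKa) = 10^(8.08 − 7.48) = 3.981; fraction as HOCl = 1/(1 + 3.981) = 0.2008.
(a) Free chlorine required for 2.64 ppm HOCl: 2.64 / 0.2008 = 13.15 ppm.
(a) FC to add: 13.15 − 0.1 = 13.05 mg/L as Cl₂.
(a) Cl₂ equivalent: 13.05 mg/L × 673,000 L = 8783 g.
(a) Product at 10.8% available Cl: 8783 / 0.108 = 81,320 g.
(a) Volume: 81,320 g ÷ 1.14 g/mL = 71,330 mL.

(b) Volume: 2380 m³ = 2,380,000 L.
(b) CYA to add: (55 − 1) = 54 mg/L × 2,380,000 L = 128,500 g cyanuric acid.
(b) At 98% purity: 128,500 / 0.98 = 131,100 g product.

(a) 71.3 L; (b) 131 kg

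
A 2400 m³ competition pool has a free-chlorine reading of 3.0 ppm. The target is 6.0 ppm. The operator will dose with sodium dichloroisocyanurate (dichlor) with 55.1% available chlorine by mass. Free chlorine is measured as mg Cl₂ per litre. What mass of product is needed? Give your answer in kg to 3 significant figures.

13.1 kg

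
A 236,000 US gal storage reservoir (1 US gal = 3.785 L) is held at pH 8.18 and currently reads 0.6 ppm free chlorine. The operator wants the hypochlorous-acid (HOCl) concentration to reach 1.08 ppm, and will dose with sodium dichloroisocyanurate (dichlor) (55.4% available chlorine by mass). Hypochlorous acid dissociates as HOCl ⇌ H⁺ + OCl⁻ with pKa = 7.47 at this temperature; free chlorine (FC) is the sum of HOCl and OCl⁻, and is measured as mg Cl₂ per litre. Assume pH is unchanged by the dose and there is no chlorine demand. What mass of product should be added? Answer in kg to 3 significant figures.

9.70 kg

Volume: 236,000 US gal × 3.785 L/gal = 893,260 L.
[OCl⁻]/[HOCl] = 10^(pH − pKa) = 10^(8.18 − 7.47) = 5.129; fraction as HOCl = 1/(1 + 5.129) = 0.1632.
Free chlorine required for 1.08 ppm HOCl: 1.08 / 0.1632 = 6.619 ppm.
FC to add: 6.619 − 0.6 = 6.019 mg/L as Cl₂.
Cl₂ equivalent: 6.019 mg/L × 893,260 L = 5376 g.
Product at 55.4% available Cl: 5376 / 0.554 = 9705 g.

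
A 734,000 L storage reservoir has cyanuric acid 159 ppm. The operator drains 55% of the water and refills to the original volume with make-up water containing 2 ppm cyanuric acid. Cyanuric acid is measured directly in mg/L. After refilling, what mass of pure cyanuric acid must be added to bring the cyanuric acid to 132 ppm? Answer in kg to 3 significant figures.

43.6 kg

After draining 55% and refilling: 159 × 0.45 + 2 × 0.55 = 72.65 ppm.
Deficit to target: 132 − 72.65 = 59.35 mg/L.
Mass: 59.35 mg/L × 734,000 L = 43,560 g cyanuric acid.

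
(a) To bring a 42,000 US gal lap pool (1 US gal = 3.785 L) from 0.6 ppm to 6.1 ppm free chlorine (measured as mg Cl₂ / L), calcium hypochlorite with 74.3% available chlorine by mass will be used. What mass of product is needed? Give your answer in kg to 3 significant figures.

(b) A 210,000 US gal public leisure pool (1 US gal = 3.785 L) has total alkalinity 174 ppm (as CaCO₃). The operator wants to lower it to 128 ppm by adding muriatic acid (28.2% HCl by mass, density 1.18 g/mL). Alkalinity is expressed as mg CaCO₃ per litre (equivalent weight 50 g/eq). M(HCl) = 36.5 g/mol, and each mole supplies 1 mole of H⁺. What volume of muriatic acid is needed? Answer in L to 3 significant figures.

(a) 1.18 kg; (b) 80.2 L

(a) Volume: 42,000 US gal × 3.785 L/gal = 158,970 L.
(a) Chlorine deficit: 6.1 − 0.6 = 5.5 ppm = 5.5 mg/L as Cl₂.
(a) Cl₂ equivalent needed: 5.5 mg/L × 158,970 L = 874,300 mg = 874.3 g.
(a) Product at 74.3% available chlorine: 874.3 / 0.743 = 1177 g.

(b) Volume: 210,000 US gal × 3.785 L/gal = 794,850 L.
(b) Alkalinity to neutralize: (174 − 128) = 46 mg/L as CaCO₃ × 794,850 L = 36,560 g as CaCO₃.
(b) Equivalents of H⁺ required: 36,560 ÷ 50 g/eq = 731.3 eq = 731.3 mol HCl.
(b) Mass of HCl: 731.3 × 36.5 = 26,690 g.
(b) Mass of 28.2% solution: 26,690 / 0.282 = 94,650 g.
(b) Volume: 94,650 g ÷ 1.18 g/mL = 80,210 mL.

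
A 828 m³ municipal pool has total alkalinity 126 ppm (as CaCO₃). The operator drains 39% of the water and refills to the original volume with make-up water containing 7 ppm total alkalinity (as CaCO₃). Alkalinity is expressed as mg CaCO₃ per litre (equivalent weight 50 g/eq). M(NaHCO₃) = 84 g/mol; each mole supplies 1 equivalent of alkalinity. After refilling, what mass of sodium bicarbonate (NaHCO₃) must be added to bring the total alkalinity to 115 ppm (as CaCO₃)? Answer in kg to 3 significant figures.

Volume: 828 m³ = 828,000 L.
After draining 39% and refilling: 126 × 0.61 + 7 × 0.39 = 79.59 ppm.
Deficit to target: 115 − 79.59 = 35.41 mg/L.
As CaCO₃: 35.41 mg/L × 828,000 L = 29,320 g; ÷ 50 g/eq ÷ 1 = 586.4 mol NaHCO₃.
Mass: 586.4 × 84 = 49,260 g.

49.3 kg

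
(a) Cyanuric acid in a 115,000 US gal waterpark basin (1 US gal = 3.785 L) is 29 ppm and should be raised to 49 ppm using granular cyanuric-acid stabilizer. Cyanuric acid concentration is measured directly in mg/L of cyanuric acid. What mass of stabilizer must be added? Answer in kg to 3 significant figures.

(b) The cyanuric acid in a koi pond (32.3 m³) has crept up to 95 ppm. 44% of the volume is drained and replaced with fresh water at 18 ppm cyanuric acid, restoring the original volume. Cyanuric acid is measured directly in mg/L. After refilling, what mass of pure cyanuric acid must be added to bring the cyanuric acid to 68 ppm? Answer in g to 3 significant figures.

(a) Volume: 115,000 US gal × 3.785 L/gal = 435,275 L.
(a) CYA to add: (49 − 29) = 20 mg/L × 435,275 L = 8706 g cyanuric acid.

(b) Volume: 32.3 m³ = 32,300 L.
(b) After draining 44% and refilling: 95 × 0.56 + 18 × 0.44 = 61.12 ppm.
(b) Deficit to target: 68 − 61.12 = 6.88 mg/L.
(b) Mass: 6.88 mg/L × 32,300 L = 222.2 g cyanuric acid.

(a) 8.71 kg; (b) 222 g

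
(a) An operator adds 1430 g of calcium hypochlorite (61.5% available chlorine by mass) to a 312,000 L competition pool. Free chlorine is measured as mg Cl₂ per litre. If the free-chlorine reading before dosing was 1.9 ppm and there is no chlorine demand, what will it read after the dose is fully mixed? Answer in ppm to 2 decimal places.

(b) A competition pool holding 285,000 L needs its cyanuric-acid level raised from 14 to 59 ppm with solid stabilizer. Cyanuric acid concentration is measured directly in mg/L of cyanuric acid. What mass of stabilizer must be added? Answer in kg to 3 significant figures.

(a) 4.72 ppm; (b) 12.8 kg

(a) Available chlorine delivered: 1430 g × 0.615 = 879.4 g as Cl₂.
(a) Concentration rise: 879.4 g / 312,000 L = 2.819 mg/L = 2.82 ppm.
(a) Final FC: 1.9 + 2.82 = 4.72 ppm.

(b) CYA to add: (59 − 14) = 45 mg/L × 285,000 L = 12,820 g cyanuric acid.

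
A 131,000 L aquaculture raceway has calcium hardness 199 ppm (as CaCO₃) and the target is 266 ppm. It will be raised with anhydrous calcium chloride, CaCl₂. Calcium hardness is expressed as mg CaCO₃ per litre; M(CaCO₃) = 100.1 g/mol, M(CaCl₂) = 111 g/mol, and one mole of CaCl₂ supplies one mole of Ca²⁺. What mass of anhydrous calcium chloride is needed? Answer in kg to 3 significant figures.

Hardness to add: (266 − 199) = 67 mg/L as CaCO₃ × 131,000 L = 8777 g as CaCO₃.
Moles of Ca²⁺ (1 mol Ca²⁺ ≡ 1 mol CaCO₃): 8777 / 100.1 g/mol = 87.68 mol.
Mass of CaCl₂: 87.68 × 111 = 9733 g.

9.73 kg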